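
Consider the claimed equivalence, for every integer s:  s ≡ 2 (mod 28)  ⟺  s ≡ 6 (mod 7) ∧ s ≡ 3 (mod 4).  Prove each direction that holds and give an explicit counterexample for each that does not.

Neither direction holds.

(→) This fails: s = 2 gives 2 ≡ 2 (mod 28) but 2 ≡ 2 (mod 7), so the conjunction on the right does not hold.

(←) This fails: s = 27 satisfies both congruences on the right (27 ≡ 6 mod 7 and 27 ≡ 3 mod 4) yet 27 ≡ 27 (mod 28), not 2.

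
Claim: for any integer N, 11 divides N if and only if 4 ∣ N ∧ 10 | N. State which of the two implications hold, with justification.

Both directions fail.

Forward direction. This fails: take N = 11. Certainly 11 ∣ 11, but 4 ∤ 11.

Converse. This fails: take N = 20. Both 4 ∣ 20 and 10 ∣ 20, yet 20 is not a multiple of 11 (since 20 = 1·11 + 9), so 11 ∤ 20.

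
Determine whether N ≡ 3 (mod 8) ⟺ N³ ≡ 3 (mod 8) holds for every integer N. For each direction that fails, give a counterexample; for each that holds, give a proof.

The biconditional holds.

Forward direction. Suppose N ≡ 3 (mod 8). Write N = 8j + 3. Then (8j + 3)³ = 512j³ + 576j² + 216j + 27 = 8(64j³ + 72j² + 27j + 3) + 3, so N³ ≡ 3 (mod 8).

Converse. For the converse, argue contrapositively. If N ≢ 3 (mod 8), then N is congruent to one of 0, 1, 2, 4, 5, 6, 7 modulo 8, and these give N³ ≡ 0, 1, 0, 0, 5, 0, 7 respectively — never 3.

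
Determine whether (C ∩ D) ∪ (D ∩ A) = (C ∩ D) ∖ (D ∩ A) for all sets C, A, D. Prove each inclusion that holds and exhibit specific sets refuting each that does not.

(⟹) This inclusion fails. Take C = ∅, A = {1}, D = {1}; then 1 ∈ (C ∩ D) ∪ (D ∩ A) but 1 ∉ (C ∩ D) ∖ (D ∩ A).

(⟸) Let x ∈ (C ∩ D) ∖ (D ∩ A). Then x ∈ C ∩ D and x ∉ A, from which x ∈ (C ∩ D) ∪ (D ∩ A).

The sets are not equal: only the reverse inclusion holds.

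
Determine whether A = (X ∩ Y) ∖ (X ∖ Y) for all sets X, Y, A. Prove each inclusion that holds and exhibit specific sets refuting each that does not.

(⊆) This inclusion fails. Take X = ∅, Y = ∅, A = {1}; then 1 ∈ A but 1 ∉ (X ∩ Y) ∖ (X ∖ Y).

(⊇) This inclusion fails. Take X = {1}, Y = {1}, A = ∅; then 1 ∈ (X ∩ Y) ∖ (X ∖ Y) but 1 ∉ A.

(⊆) fails and (⊇) fails.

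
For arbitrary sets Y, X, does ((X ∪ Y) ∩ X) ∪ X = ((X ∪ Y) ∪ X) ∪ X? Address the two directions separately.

Only the forward inclusion holds.

(⊆) Let x ∈ ((X ∪ Y) ∩ X) ∪ X. Then either x ∈ X and x ∉ Y; or x ∈ Y ∩ X. In each case x ∈ ((X ∪ Y) ∪ X) ∪ X, so ((X ∪ Y) ∩ X) ∪ X ⊆ ((X ∪ Y) ∪ X) ∪ X.

(⊇) This inclusion fails. Take Y = {1}, X = ∅; then 1 ∈ ((X ∪ Y) ∪ X) ∪ X but 1 ∉ ((X ∪ Y) ∩ X) ∪ X.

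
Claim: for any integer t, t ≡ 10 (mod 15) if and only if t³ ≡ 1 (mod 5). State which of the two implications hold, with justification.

Neither direction holds.

Forward direction. This fails: take t = 10. Then 10 ≡ 10 (mod 15), but 10³ = 1000 ≡ 0 (mod 5), not 1.

Converse. This fails: take t = 1. Then 1³ = 1 ≡ 1 (mod 5), yet 1 ≡ 1 (mod 15), not 10.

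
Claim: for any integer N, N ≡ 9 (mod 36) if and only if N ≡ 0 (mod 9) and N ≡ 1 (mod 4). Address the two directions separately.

(→) Suppose N ≡ 9 (mod 36); write N = 36j + 9. Since 9 ∣ 36, reducing mod 9 gives N ≡ 9 ≡ 0 (mod 9); since 4 ∣ 36, reducing mod 4 gives N ≡ 9 ≡ 1 (mod 4).

(←) Conversely, if N ≡ 0 (mod 9) and N ≡ 1 (mod 4), then by the Chinese remainder theorem N ≡ 9 (mod 36). This is exactly N ≡ 9 (mod 36).

Both implications hold.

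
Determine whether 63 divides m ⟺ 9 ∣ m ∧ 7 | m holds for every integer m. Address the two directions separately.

Both implications hold.

(⟹) If 63 ∣ m, write m = 63q. Since 63 = 7·9, m = 9·(7q), so 9 ∣ m; and since 63 = 9·7, m = 7·(9q), so 7 ∣ m.

(⟸) Suppose 9 ∣ m and 7 ∣ m. Any common multiple of 9 and 7 is a multiple of their lcm; here gcd(9, 7) = 1, so lcm(9, 7) = 9·7 = 63, so 63 ∣ m.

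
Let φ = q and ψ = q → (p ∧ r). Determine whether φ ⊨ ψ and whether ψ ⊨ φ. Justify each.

(⟹) This fails. Under p = F, r = F, q = T, the left side is true but the right side is false.

(⟸) This fails. Under p = F, r = F, q = F, the left side is false but the right side is true.

Both directions fail.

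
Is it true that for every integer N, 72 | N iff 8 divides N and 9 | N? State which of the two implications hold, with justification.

Both directions hold; the statement is true.

(→) If 72 ∣ N, write N = 72q. Since 72 = 9·8, N = 8·(9q), so 8 ∣ N; and since 72 = 8·9, N = 9·(8q), so 9 ∣ N.

(←) Suppose 8 ∣ N and 9 ∣ N. Any common multiple of 8 and 9 is a multiple of their lcm; here gcd(8, 9) = 1, so lcm(8, 9) = 8·9 = 72, so 72 ∣ N.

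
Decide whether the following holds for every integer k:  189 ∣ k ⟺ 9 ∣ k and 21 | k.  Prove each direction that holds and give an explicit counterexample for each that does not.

(⇒) holds; (⇐) fails.

[⇒] If 189 ∣ k, write k = 189q. Since 189 = 21·9, k = 9·(21q), so 9 ∣ k; and since 189 = 9·21, k = 21·(9q), so 21 ∣ k.

[⇐] This fails: take k = 63. Both 9 ∣ 63 and 21 ∣ 63, yet 63 is not a multiple of 189 (since 63 = 0·189 + 63), so 189 ∤ 63.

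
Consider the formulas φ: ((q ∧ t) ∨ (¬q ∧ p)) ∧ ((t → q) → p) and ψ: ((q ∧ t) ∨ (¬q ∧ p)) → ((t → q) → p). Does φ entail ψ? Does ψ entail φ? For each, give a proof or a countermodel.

Converse. This fails. Under t = F, q = F, p = F, the left side is false but the right side is true.

Forward direction. Assume the antecedent. If t is true, the antecedent forces (t = T, q = F, p = T) or (t = T, q = T, p = T), and the consequent holds there. If t is false, the consequent reduces to true regardless of the other variables. Either way the consequent holds.

Only the forward direction holds.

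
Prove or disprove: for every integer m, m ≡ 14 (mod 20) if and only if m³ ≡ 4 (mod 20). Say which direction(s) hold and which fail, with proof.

Forward direction. Suppose m ≡ 14 (mod 20). Write m = 20j + 14. Then (20j + 14)³ = 8000j³ + 16800j² + 11760j + 2744 = 20(400j³ + 840j² + 588j + 137) + 4, so m³ ≡ 4 (mod 20).

Converse. This fails: take m = 4. Then 4³ = 64 ≡ 4 (mod 20), yet 4 ≡ 4 (mod 20), not 14.

Only the forward direction holds.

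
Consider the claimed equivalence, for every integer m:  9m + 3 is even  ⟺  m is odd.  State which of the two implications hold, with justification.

(⇒) Suppose 9m + 3 is even. Since 9 is odd, 9m and m have the same parity, so 9m + 3 ≡ m + 3 (mod 2). As 3 is odd, 9m + 3 is even exactly when m is odd. Thus m is odd.

(⇐) Conversely, suppose m is odd; write m = 2j + 1. Then 9m + 3 = 9·(2j + 1) + 3 = 2·9j + 12, which is even.

Both directions hold; the statement is true.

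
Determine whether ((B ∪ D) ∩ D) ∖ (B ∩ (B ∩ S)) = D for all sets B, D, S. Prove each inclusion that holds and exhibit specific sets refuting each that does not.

Forward inclusion. Let x ∈ ((B ∪ D) ∩ D) ∖ (B ∩ (B ∩ S)). Then either x ∈ D and x ∉ B, S; or x ∈ B ∩ D and x ∉ S; or x ∈ D ∩ S and x ∉ B. In each case x ∈ D, so ((B ∪ D) ∩ D) ∖ (B ∩ (B ∩ S)) ⊆ D.

Reverse inclusion. This inclusion fails. Take B = {1}, D = {1}, S = {1}; then 1 ∈ D but 1 ∉ ((B ∪ D) ∩ D) ∖ (B ∩ (B ∩ S)).

The sets are not equal: only the forward inclusion holds.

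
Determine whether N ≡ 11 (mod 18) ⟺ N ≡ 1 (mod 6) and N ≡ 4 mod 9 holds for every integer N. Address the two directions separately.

(⟹) This fails: N = 11 gives 11 ≡ 11 (mod 18) but 11 ≡ 5 (mod 6), so the conjunction on the right does not hold.

(⟸) This fails: N = 13 satisfies both congruences on the right (13 ≡ 1 mod 6 and 13 ≡ 4 mod 9) yet 13 ≡ 13 (mod 18), not 11.

Neither direction holds.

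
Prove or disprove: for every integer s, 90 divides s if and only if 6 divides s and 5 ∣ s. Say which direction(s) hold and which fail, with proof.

The forward direction holds; the converse fails.

(⇒) If 90 ∣ s, write s = 90q. Since 90 = 15·6, s = 6·(15q), so 6 ∣ s; and since 90 = 18·5, s = 5·(18q), so 5 ∣ s.

(⇐) This fails: take s = 30. Both 6 ∣ 30 and 5 ∣ 30, yet 30 is not a multiple of 90 (since 30 = 0·90 + 30), so 90 ∤ 30.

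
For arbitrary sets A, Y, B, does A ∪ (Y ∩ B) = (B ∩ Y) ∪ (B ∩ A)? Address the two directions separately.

Forward inclusion. This inclusion fails. Take A = {1}, Y = ∅, B = ∅; then 1 ∈ A ∪ (Y ∩ B) but 1 ∉ (B ∩ Y) ∪ (B ∩ A).

Reverse inclusion. Let x ∈ (B ∩ Y) ∪ (B ∩ A). Then either x ∈ A ∩ B and x ∉ Y; or x ∈ Y ∩ B and x ∉ A; or x ∈ A ∩ Y ∩ B. In each case x ∈ A ∪ (Y ∩ B), so (B ∩ Y) ∪ (B ∩ A) ⊆ A ∪ (Y ∩ B).

(⊆) fails; (⊇) holds.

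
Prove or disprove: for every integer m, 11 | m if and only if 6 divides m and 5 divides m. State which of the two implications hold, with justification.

[⇒] This fails: take m = 11. Certainly 11 ∣ 11, but 6 ∤ 11.

[⇐] This fails: take m = 30. Both 6 ∣ 30 and 5 ∣ 30, yet 30 is not a multiple of 11 (since 30 = 2·11 + 8), so 11 ∤ 30.

(⇒) fails and (⇐) fails.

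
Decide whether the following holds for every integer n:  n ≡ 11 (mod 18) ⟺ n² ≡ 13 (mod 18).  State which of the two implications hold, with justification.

[⇒] Suppose n ≡ 11 (mod 18). Write n = 18j + 11. Then (18j + 11)² = 324j² + 396j + 121 = 18(18j² + 22j + 6) + 13, so n² ≡ 13 (mod 18).

[⇐] This fails: take n = 7. Then 7² = 49 ≡ 13 (mod 18), yet 7 ≡ 7 (mod 18), not 11.

The forward direction holds; the converse fails.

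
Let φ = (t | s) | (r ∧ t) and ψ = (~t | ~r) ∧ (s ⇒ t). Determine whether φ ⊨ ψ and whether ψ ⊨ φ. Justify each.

(⇒) fails and (⇐) fails.

(⟹) This fails. Under t = F, s = T, r = F, the left side is true but the right side is false.

(⟸) This fails. Under t = F, s = F, r = F, the left side is false but the right side is true.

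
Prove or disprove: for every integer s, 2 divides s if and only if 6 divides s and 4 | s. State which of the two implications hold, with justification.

The forward direction fails; the converse holds.

[⇒] This fails: take s = 2. Certainly 2 ∣ 2, but 6 ∤ 2.

[⇐] Suppose 6 ∣ s and 4 ∣ s. Any common multiple of 6 and 4 is a multiple of their lcm; here lcm(6, 4) = 6·4/gcd(6, 4) = 24/2 = 12, so 12 ∣ s. Since 2 ∣ 12, it follows that 2 ∣ s.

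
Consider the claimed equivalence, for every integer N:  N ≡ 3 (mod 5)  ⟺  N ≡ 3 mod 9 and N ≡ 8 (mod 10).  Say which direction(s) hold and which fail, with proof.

Not equivalent: only (⇐) holds.

(⟹) This fails: N = 33 gives 33 ≡ 3 (mod 5) but 33 ≡ 6 (mod 9), so the conjunction on the right does not hold.

(⟸) Conversely, if N ≡ 3 (mod 9) and N ≡ 8 (mod 10), then by the Chinese remainder theorem N ≡ 48 (mod 90). Since 48 ≡ 3 (mod 5) and 5 ∣ 90, we get N ≡ 3 (mod 5).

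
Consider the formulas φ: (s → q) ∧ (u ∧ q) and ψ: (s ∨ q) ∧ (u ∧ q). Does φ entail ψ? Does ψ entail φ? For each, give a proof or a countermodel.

Both implications hold.

(⇒) Assume the antecedent. If s is true, the antecedent forces (s = T, q = T, u = T), and (s ∨ q) ∧ (u ∧ q) holds there. If s is false, the antecedent forces (s = F, q = T, u = T), and (s ∨ q) ∧ (u ∧ q) holds there. Either way (s ∨ q) ∧ (u ∧ q) holds.

(⇐) Assume the antecedent. If s is true, the antecedent forces (s = T, q = T, u = T), and (s → q) ∧ (u ∧ q) holds there. If s is false, the antecedent forces (s = F, q = T, u = T), and (s → q) ∧ (u ∧ q) holds there. Either way (s → q) ∧ (u ∧ q) holds.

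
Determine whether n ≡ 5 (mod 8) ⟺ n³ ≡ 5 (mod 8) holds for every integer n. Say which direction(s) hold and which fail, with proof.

Both implications hold.

(→) Suppose n ≡ 5 (mod 8). Write n = 8j + 5. Then (8j + 5)³ = 512j³ + 960j² + 600j + 125 = 8(64j³ + 120j² + 75j + 15) + 5, so n³ ≡ 5 (mod 8).

(←) Conversely, suppose n³ ≡ 5 (mod 8). The only residue r in {0, …, 7} with r³ ≡ 5 (mod 8) is r = 5, so n ≡ 5 (mod 8).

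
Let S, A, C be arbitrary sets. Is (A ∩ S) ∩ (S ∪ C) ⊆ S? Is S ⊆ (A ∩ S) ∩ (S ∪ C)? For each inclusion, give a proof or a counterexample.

The sets are not equal: only the forward inclusion holds.

(⟸) This inclusion fails. Take S = {1}, A = ∅, C = ∅; then 1 ∈ S but 1 ∉ (A ∩ S) ∩ (S ∪ C).

(⟹) Let x ∈ (A ∩ S) ∩ (S ∪ C). Then either x ∈ S ∩ A and x ∉ C; or x ∈ S ∩ A ∩ C. In each case x ∈ S, so (A ∩ S) ∩ (S ∪ C) ⊆ S.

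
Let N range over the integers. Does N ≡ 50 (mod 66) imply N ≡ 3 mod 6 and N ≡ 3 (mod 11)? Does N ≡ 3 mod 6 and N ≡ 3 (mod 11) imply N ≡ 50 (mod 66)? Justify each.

Neither implication holds.

(→) This fails: N = 50 gives 50 ≡ 50 (mod 66) but 50 ≡ 2 (mod 6), so the conjunction on the right does not hold.

(←) This fails: N = 3 satisfies both congruences on the right (3 ≡ 3 mod 6 and 3 ≡ 3 mod 11) yet 3 ≡ 3 (mod 66), not 50.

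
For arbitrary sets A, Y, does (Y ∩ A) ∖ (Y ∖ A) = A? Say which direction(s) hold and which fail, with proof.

Forward inclusion. Let x ∈ (Y ∩ A) ∖ (Y ∖ A). Then x ∈ A ∩ Y, from which x ∈ A.

Reverse inclusion. This inclusion fails. Take A = {1}, Y = ∅; then 1 ∈ A but 1 ∉ (Y ∩ A) ∖ (Y ∖ A).

Only the forward inclusion holds.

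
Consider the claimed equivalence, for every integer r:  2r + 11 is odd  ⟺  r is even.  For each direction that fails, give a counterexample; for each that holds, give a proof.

[⇒] This fails: take r = 7. Then 2r + 11 = 25, which is odd, yet r = 7 is odd, not even.

[⇐] Suppose r is even. Since 2 is even, 2r is even for every r, so 2r + 11 has the same parity as 11, which is odd. Hence 2r + 11 is odd.

The forward direction fails; the converse holds.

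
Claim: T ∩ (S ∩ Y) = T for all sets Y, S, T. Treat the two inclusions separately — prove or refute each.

Only the forward inclusion holds.

Reverse inclusion. This inclusion fails. Take Y = ∅, S = ∅, T = {1}; then 1 ∈ T but 1 ∉ T ∩ (S ∩ Y).

Forward inclusion. Let x ∈ T ∩ (S ∩ Y). Then x ∈ Y ∩ S ∩ T, from which x ∈ T.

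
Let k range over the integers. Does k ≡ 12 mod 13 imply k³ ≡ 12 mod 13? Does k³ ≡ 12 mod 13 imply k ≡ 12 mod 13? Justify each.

The forward direction holds; the converse fails.

(⇒) Suppose k ≡ 12 mod 13. Write k = 13j + 12. Then (13j + 12)³ = 2197j³ + 6084j² + 5616j + 1728 = 13(169j³ + 468j² + 432j + 132) + 12, so k³ ≡ 12 (mod 13).

(⇐) This fails: take k = 4. Then 4³ = 64 ≡ 12 (mod 13), yet 4 ≡ 4 (mod 13), not 12.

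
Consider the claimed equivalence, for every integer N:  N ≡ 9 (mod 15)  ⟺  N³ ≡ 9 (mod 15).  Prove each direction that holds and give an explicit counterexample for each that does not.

(⟸) Suppose N³ ≡ 9 (mod 15). The only residue r in {0, …, 14} with r³ ≡ 9 (mod 15) is r = 9, so N ≡ 9 (mod 15).

(⟹) Suppose N ≡ 9 (mod 15). Write N = 15j + 9. Then (15j + 9)³ = 3375j³ + 6075j² + 3645j + 729 = 15(225j³ + 405j² + 243j + 48) + 9, so N³ ≡ 9 (mod 15).

Both directions hold.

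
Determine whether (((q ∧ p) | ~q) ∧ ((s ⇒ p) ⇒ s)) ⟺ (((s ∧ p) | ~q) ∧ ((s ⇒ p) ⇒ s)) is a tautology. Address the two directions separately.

Converse. Assume the antecedent. If p is true, the antecedent forces (p = T, q = F, s = T) or (p = T, q = T, s = T), and ((q ∧ p) | ~q) ∧ ((s ⇒ p) ⇒ s) holds there. If p is false, the antecedent forces (p = F, q = F, s = T), and ((q ∧ p) | ~q) ∧ ((s ⇒ p) ⇒ s) holds there. Either way ((q ∧ p) | ~q) ∧ ((s ⇒ p) ⇒ s) holds.

Forward direction. Assume the antecedent. If p is true, the antecedent forces (p = T, q = F, s = T) or (p = T, q = T, s = T), and ((s ∧ p) | ~q) ∧ ((s ⇒ p) ⇒ s) holds there. If p is false, the antecedent forces (p = F, q = F, s = T), and ((s ∧ p) | ~q) ∧ ((s ⇒ p) ⇒ s) holds there. Either way ((s ∧ p) | ~q) ∧ ((s ⇒ p) ⇒ s) holds.

Both implications hold.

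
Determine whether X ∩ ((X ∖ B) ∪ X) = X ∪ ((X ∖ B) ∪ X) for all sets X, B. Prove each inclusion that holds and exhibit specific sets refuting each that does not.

Both inclusions hold.

Forward inclusion. Let x ∈ X ∩ ((X ∖ B) ∪ X). Then either x ∈ X and x ∉ B; or x ∈ X ∩ B. In each case x ∈ X ∪ ((X ∖ B) ∪ X), so X ∩ ((X ∖ B) ∪ X) ⊆ X ∪ ((X ∖ B) ∪ X).

Reverse inclusion. Let x ∈ X ∪ ((X ∖ B) ∪ X). Then either x ∈ X and x ∉ B; or x ∈ X ∩ B. In each case x ∈ X ∩ ((X ∖ B) ∪ X), so X ∪ ((X ∖ B) ∪ X) ⊆ X ∩ ((X ∖ B) ∪ X).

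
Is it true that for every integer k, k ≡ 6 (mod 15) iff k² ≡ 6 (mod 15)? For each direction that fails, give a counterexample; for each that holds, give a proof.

[⇐] This fails: take k = 9. Then 9² = 81 ≡ 6 (mod 15), yet 9 ≡ 9 (mod 15), not 6.

[⇒] Suppose k ≡ 6 (mod 15). Write k = 15j + 6. Then (15j + 6)² = 225j² + 180j + 36 = 15(15j² + 12j + 2) + 6, so k² ≡ 6 (mod 15).

(⇒) holds; (⇐) fails.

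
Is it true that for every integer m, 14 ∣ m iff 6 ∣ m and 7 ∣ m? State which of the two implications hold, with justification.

Not equivalent: only (⇐) holds.

Forward direction. This fails: take m = 14. Certainly 14 ∣ 14, but 6 ∤ 14.

Converse. Suppose 6 ∣ m and 7 ∣ m. Any common multiple of 6 and 7 is a multiple of their lcm; here gcd(6, 7) = 1, so lcm(6, 7) = 6·7 = 42, so 42 ∣ m. Since 14 ∣ 42, it follows that 14 ∣ m.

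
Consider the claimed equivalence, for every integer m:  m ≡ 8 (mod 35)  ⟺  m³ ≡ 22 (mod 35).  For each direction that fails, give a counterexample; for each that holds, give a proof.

Only the forward direction holds.

[⇒] Suppose m ≡ 8 (mod 35). Write m = 35j + 8. Then (35j + 8)³ = 42875j³ + 29400j² + 6720j + 512 = 35(1225j³ + 840j² + 192j + 14) + 22, so m³ ≡ 22 (mod 35).

[⇐] This fails: take m = 18. Then 18³ = 5832 ≡ 22 (mod 35), yet 18 ≡ 18 (mod 35), not 8.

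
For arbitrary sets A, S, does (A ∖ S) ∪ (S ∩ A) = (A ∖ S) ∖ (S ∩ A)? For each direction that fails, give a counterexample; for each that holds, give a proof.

(⊆) fails; (⊇) holds.

Reverse inclusion. Let x ∈ (A ∖ S) ∖ (S ∩ A). Then x ∈ A and x ∉ S, from which x ∈ (A ∖ S) ∪ (S ∩ A).

Forward inclusion. This inclusion fails. Take A = {1}, S = {1}; then 1 ∈ (A ∖ S) ∪ (S ∩ A) but 1 ∉ (A ∖ S) ∖ (S ∩ A).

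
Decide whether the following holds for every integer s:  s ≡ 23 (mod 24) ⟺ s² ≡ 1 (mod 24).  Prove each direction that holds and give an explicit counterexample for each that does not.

Only the forward direction holds.

(⟹) Suppose s ≡ 23 (mod 24). Write s = 24j + 23. Then (24j + 23)² = 576j² + 1104j + 529 = 24(24j² + 46j + 22) + 1, so s² ≡ 1 (mod 24).

(⟸) This fails: take s = 1. Then 1² = 1 ≡ 1 (mod 24), yet 1 ≡ 1 (mod 24), not 23.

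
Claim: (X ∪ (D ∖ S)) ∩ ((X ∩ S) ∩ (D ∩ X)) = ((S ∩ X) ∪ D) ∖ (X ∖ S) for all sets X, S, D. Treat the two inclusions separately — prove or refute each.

(⊇) This inclusion fails. Take X = {1}, S = {1}, D = ∅; then 1 ∈ ((S ∩ X) ∪ D) ∖ (X ∖ S) but 1 ∉ (X ∪ (D ∖ S)) ∩ ((X ∩ S) ∩ (D ∩ X)).

(⊆) Let x ∈ (X ∪ (D ∖ S)) ∩ ((X ∩ S) ∩ (D ∩ X)). Then x ∈ X ∩ S ∩ D, from which x ∈ ((S ∩ X) ∪ D) ∖ (X ∖ S).

The sets are not equal: only the forward inclusion holds.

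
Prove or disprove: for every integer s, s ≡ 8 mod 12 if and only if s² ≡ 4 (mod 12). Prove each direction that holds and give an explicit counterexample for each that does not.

Only the forward direction holds.

[⇐] This fails: take s = 2. Then 2² = 4 ≡ 4 (mod 12), yet 2 ≡ 2 (mod 12), not 8.

[⇒] Suppose s ≡ 8 mod 12. Write s = 12j + 8. Then (12j + 8)² = 144j² + 192j + 64 = 12(12j² + 16j + 5) + 4, so s² ≡ 4 (mod 12).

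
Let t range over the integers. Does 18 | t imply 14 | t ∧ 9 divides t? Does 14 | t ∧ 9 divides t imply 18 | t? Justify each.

[⇐] Suppose 14 ∣ t and 9 ∣ t. Any common multiple of 14 and 9 is a multiple of their lcm; here gcd(14, 9) = 1, so lcm(14, 9) = 14·9 = 126, so 126 ∣ t. Since 18 ∣ 126, it follows that 18 ∣ t.

[⇒] This fails: take t = 18. Certainly 18 ∣ 18, but 14 ∤ 18.

(⇒) fails; (⇐) holds.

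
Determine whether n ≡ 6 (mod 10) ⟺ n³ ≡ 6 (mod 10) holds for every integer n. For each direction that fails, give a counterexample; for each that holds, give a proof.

(⇒) Suppose n ≡ 6 (mod 10). Write n = 10j + 6. Then (10j + 6)³ = 1000j³ + 1800j² + 1080j + 216 = 10(100j³ + 180j² + 108j + 21) + 6, so n³ ≡ 6 (mod 10).

(⇐) For the converse, argue contrapositively. If n ≢ 6 (mod 10), then n is congruent to one of 0, 1, 2, 3, 4, 5, 7, 8, 9 modulo 10, and these give n³ ≡ 0, 1, 8, 7, 4, 5, 3, 2, 9 respectively — never 6.

Equivalent; both directions hold.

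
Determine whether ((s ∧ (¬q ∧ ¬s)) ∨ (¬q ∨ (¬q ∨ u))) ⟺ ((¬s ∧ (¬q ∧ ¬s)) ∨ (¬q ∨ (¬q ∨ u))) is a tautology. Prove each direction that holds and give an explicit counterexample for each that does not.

Both directions hold; the statement is true.

(⇒) Assume the antecedent. If u is true, the consequent reduces to true regardless of the other variables. If u is false, the antecedent forces (u = F, s = F, q = F) or (u = F, s = T, q = F), and the consequent holds there. Either way the consequent holds.

(⇐) Assume the antecedent. If u is true, the consequent reduces to true regardless of the other variables. If u is false, the antecedent forces (u = F, s = F, q = F) or (u = F, s = T, q = F), and the consequent holds there. Either way the consequent holds.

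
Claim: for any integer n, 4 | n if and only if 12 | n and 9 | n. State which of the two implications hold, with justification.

(⇒) This fails: take n = 4. Certainly 4 ∣ 4, but 12 ∤ 4.

(⇐) Suppose 12 ∣ n and 9 ∣ n. Any common multiple of 12 and 9 is a multiple of their lcm; here lcm(12, 9) = 12·9/gcd(12, 9) = 108/3 = 36, so 36 ∣ n. Since 4 ∣ 36, it follows that 4 ∣ n.

Not equivalent: only (⇐) holds.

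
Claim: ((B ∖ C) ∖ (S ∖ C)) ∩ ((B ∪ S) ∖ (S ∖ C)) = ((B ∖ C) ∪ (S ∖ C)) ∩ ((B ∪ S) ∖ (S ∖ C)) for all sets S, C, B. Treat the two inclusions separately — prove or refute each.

(⊆) Let x ∈ ((B ∖ C) ∖ (S ∖ C)) ∩ ((B ∪ S) ∖ (S ∖ C)). Then x ∈ B and x ∉ S, C, from which x ∈ ((B ∖ C) ∪ (S ∖ C)) ∩ ((B ∪ S) ∖ (S ∖ C)).

(⊇) Let x ∈ ((B ∖ C) ∪ (S ∖ C)) ∩ ((B ∪ S) ∖ (S ∖ C)). Then x ∈ B and x ∉ S, C, from which x ∈ ((B ∖ C) ∖ (S ∖ C)) ∩ ((B ∪ S) ∖ (S ∖ C)).

Both inclusions hold.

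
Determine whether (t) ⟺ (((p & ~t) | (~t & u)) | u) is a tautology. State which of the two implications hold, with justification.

(→) This fails. Under p = F, u = F, t = T, the left side is true but the right side is false.

(←) This fails. Under p = T, u = F, t = F, the left side is false but the right side is true.

Both directions fail.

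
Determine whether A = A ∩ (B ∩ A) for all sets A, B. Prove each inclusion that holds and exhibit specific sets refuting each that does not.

The sets are not equal: only the reverse inclusion holds.

(⊆) This inclusion fails. Take A = {1}, B = ∅; then 1 ∈ A but 1 ∉ A ∩ (B ∩ A).

(⊇) Let x ∈ A ∩ (B ∩ A). Then x ∈ A ∩ B, from which x ∈ A.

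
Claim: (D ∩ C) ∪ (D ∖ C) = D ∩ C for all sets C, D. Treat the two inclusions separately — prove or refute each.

(⊆) fails; (⊇) holds.

(⊆) This inclusion fails. Take C = ∅, D = {1}; then 1 ∈ (D ∩ C) ∪ (D ∖ C) but 1 ∉ D ∩ C.

(⊇) Let x ∈ D ∩ C. Then x ∈ C ∩ D, from which x ∈ (D ∩ C) ∪ (D ∖ C).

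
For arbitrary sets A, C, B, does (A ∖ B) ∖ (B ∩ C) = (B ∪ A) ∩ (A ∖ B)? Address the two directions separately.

Forward inclusion. Let x ∈ (A ∖ B) ∖ (B ∩ C). Then either x ∈ A and x ∉ C, B; or x ∈ A ∩ C and x ∉ B. In each case x ∈ (B ∪ A) ∩ (A ∖ B), so (A ∖ B) ∖ (B ∩ C) ⊆ (B ∪ A) ∩ (A ∖ B).

Reverse inclusion. Let x ∈ (B ∪ A) ∩ (A ∖ B). Then either x ∈ A and x ∉ C, B; or x ∈ A ∩ C and x ∉ B. In each case x ∈ (A ∖ B) ∖ (B ∩ C), so (B ∪ A) ∩ (A ∖ B) ⊆ (A ∖ B) ∖ (B ∩ C).

Both inclusions hold; the sets are equal.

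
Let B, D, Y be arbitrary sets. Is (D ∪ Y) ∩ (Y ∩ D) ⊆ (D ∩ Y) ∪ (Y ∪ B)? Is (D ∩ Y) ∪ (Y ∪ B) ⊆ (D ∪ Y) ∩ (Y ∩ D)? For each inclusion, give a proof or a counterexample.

Only the forward inclusion holds.

Forward inclusion. Let x ∈ (D ∪ Y) ∩ (Y ∩ D). Then either x ∈ D ∩ Y and x ∉ B; or x ∈ B ∩ D ∩ Y. In each case x ∈ (D ∩ Y) ∪ (Y ∪ B), so (D ∪ Y) ∩ (Y ∩ D) ⊆ (D ∩ Y) ∪ (Y ∪ B).

Reverse inclusion. This inclusion fails. Take B = {1}, D = ∅, Y = ∅; then 1 ∈ (D ∩ Y) ∪ (Y ∪ B) but 1 ∉ (D ∪ Y) ∩ (Y ∩ D).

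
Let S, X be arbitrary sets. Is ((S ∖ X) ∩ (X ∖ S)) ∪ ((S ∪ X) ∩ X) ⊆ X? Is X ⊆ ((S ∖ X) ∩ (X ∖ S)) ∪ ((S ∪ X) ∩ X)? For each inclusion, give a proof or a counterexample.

(⊇) Let x ∈ X. Then either x ∈ X and x ∉ S; or x ∈ S ∩ X. In each case x ∈ ((S ∖ X) ∩ (X ∖ S)) ∪ ((S ∪ X) ∩ X), so X ⊆ ((S ∖ X) ∩ (X ∖ S)) ∪ ((S ∪ X) ∩ X).

(⊆) Let x ∈ ((S ∖ X) ∩ (X ∖ S)) ∪ ((S ∪ X) ∩ X). Then either x ∈ X and x ∉ S; or x ∈ S ∩ X. In each case x ∈ X, so ((S ∖ X) ∩ (X ∖ S)) ∪ ((S ∪ X) ∩ X) ⊆ X.

Both inclusions hold.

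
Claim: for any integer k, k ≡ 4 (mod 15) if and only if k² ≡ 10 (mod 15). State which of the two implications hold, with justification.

(→) This fails: take k = 4. Then 4 ≡ 4 (mod 15), but 4² = 16 ≡ 1 (mod 15), not 10.

(←) This fails: take k = 5. Then 5² = 25 ≡ 10 (mod 15), yet 5 ≡ 5 (mod 15), not 4.

(⇒) fails and (⇐) fails.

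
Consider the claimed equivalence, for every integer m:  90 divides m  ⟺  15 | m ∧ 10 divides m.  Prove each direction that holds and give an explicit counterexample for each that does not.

[⇒] If 90 ∣ m, write m = 90q. Since 90 = 6·15, m = 15·(6q), so 15 ∣ m; and since 90 = 9·10, m = 10·(9q), so 10 ∣ m.

[⇐] This fails: take m = 30. Both 15 ∣ 30 and 10 ∣ 30, yet 30 is not a multiple of 90 (since 30 = 0·90 + 30), so 90 ∤ 30.

(⇒) holds; (⇐) fails.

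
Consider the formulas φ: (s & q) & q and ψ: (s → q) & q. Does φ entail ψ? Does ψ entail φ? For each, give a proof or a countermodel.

(→) Assume the antecedent. If q is true, (s → q) & q reduces to true regardless of the other variables. If q is false, the antecedent cannot hold. Either way (s → q) & q holds.

(←) This fails. Under q = T, s = F, the left side is false but the right side is true.

Only the forward direction holds.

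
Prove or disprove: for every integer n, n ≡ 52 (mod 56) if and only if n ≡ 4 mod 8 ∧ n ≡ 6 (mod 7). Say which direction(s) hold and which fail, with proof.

Neither implication holds.

(⇒) This fails: n = 52 gives 52 ≡ 52 (mod 56) but 52 ≡ 3 (mod 7), so the conjunction on the right does not hold.

(⇐) This fails: n = 20 satisfies both congruences on the right (20 ≡ 4 mod 8 and 20 ≡ 6 mod 7) yet 20 ≡ 20 (mod 56), not 52.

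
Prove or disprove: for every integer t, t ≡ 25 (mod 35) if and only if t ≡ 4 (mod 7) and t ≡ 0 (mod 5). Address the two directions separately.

Both directions hold; the statement is true.

Forward direction. Suppose t ≡ 25 (mod 35); write t = 35j + 25. Since 7 ∣ 35, reducing mod 7 gives t ≡ 25 ≡ 4 (mod 7); since 5 ∣ 35, reducing mod 5 gives t ≡ 25 ≡ 0 (mod 5).

Converse. If t ≡ 4 (mod 7) and t ≡ 0 (mod 5), then by the Chinese remainder theorem t ≡ 25 (mod 35). This is exactly t ≡ 25 (mod 35).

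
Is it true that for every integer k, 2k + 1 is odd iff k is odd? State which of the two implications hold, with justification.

(⟹) This fails: take k = 2. Then 2k + 1 = 5, which is odd, yet k = 2 is even, not odd.

(⟸) Suppose k is odd. Since 2 is even, 2k is even for every k, so 2k + 1 has the same parity as 1, which is odd. Hence 2k + 1 is odd.

The forward direction fails; the converse holds.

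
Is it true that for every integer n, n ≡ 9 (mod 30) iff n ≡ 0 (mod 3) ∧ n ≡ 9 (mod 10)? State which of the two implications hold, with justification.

(←) If n ≡ 0 (mod 3) and n ≡ 9 (mod 10), then by the Chinese remainder theorem n ≡ 9 (mod 30). This is exactly n ≡ 9 (mod 30).

(→) Suppose n ≡ 9 (mod 30); write n = 30j + 9. Since 3 ∣ 30, reducing mod 3 gives n ≡ 9 ≡ 0 (mod 3); since 10 ∣ 30, reducing mod 10 gives n ≡ 9 (mod 10).

Both directions hold.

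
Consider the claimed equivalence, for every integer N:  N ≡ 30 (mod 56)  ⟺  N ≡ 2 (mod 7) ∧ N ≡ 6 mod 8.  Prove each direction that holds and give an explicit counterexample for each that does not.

Equivalent; both directions hold.

(⟹) Suppose N ≡ 30 (mod 56); write N = 56j + 30. Since 7 ∣ 56, reducing mod 7 gives N ≡ 30 ≡ 2 (mod 7); since 8 ∣ 56, reducing mod 8 gives N ≡ 30 ≡ 6 (mod 8).

(⟸) Conversely, if N ≡ 2 (mod 7) and N ≡ 6 (mod 8), then by the Chinese remainder theorem N ≡ 30 (mod 56). This is exactly N ≡ 30 (mod 56).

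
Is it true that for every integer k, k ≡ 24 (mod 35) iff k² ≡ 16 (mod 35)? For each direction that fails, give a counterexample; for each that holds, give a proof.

(⟹) Suppose k ≡ 24 (mod 35). Write k = 35j + 24. Then (35j + 24)² = 1225j² + 1680j + 576 = 35(35j² + 48j + 16) + 16, so k² ≡ 16 (mod 35).

(⟸) This fails: take k = 4. Then 4² = 16 ≡ 16 (mod 35), yet 4 ≡ 4 (mod 35), not 24.

(⇒) holds; (⇐) fails.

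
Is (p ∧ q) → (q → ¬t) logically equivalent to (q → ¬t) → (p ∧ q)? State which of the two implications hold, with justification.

Neither implication holds.

(→) This fails. Under t = F, p = F, q = F, the left side is true but the right side is false.

(←) This fails. Under t = T, p = T, q = T, the left side is false but the right side is true.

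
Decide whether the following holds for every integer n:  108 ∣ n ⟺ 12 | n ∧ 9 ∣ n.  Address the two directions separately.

(⇒) holds; (⇐) fails.

(←) This fails: take n = 36. Both 12 ∣ 36 and 9 ∣ 36, yet 36 is not a multiple of 108 (since 36 = 0·108 + 36), so 108 ∤ 36.

(→) If 108 ∣ n, write n = 108q. Since 108 = 9·12, n = 12·(9q), so 12 ∣ n; and since 108 = 12·9, n = 9·(12q), so 9 ∣ n.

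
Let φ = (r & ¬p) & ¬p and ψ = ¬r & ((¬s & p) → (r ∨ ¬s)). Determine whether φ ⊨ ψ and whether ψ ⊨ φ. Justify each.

(⇒) fails and (⇐) fails.

(→) This fails. Under r = T, s = F, p = F, the left side is true but the right side is false.

(←) This fails. Under r = F, s = F, p = F, the left side is false but the right side is true.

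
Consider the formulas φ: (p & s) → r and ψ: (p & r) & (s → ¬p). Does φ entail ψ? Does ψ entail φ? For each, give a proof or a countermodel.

(⟸) Assume the antecedent. If s is true, the antecedent cannot hold. If s is false, (p & s) → r reduces to true regardless of the other variables. Either way (p & s) → r holds.

(⟹) This fails. Under s = F, p = F, r = F, the left side is true but the right side is false.

Only the reverse direction holds.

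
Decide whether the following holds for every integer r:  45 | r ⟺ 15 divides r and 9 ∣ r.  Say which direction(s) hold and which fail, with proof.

Both directions hold.

Forward direction. If 45 ∣ r, write r = 45q. Since 45 = 3·15, r = 15·(3q), so 15 ∣ r; and since 45 = 5·9, r = 9·(5q), so 9 ∣ r.

Converse. Suppose 15 ∣ r and 9 ∣ r. Any common multiple of 15 and 9 is a multiple of their lcm; here lcm(15, 9) = 15·9/gcd(15, 9) = 135/3 = 45, so 45 ∣ r.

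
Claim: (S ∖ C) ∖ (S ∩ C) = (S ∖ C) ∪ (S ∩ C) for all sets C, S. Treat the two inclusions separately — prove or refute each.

Forward inclusion. Let x ∈ (S ∖ C) ∖ (S ∩ C). Then x ∈ S and x ∉ C, from which x ∈ (S ∖ C) ∪ (S ∩ C).

Reverse inclusion. This inclusion fails. Take C = {1}, S = {1}; then 1 ∈ (S ∖ C) ∪ (S ∩ C) but 1 ∉ (S ∖ C) ∖ (S ∩ C).

Only the forward inclusion holds.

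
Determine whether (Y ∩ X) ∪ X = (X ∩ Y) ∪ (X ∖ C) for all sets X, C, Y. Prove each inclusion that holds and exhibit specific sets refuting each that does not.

Only the reverse inclusion holds.

Forward inclusion. This inclusion fails. Take X = {1}, C = {1}, Y = ∅; then 1 ∈ (Y ∩ X) ∪ X but 1 ∉ (X ∩ Y) ∪ (X ∖ C).

Reverse inclusion. Let x ∈ (X ∩ Y) ∪ (X ∖ C). Then either x ∈ X and x ∉ C, Y; or x ∈ X ∩ Y and x ∉ C; or x ∈ X ∩ C ∩ Y. In each case x ∈ (Y ∩ X) ∪ X, so (X ∩ Y) ∪ (X ∖ C) ⊆ (Y ∩ X) ∪ X.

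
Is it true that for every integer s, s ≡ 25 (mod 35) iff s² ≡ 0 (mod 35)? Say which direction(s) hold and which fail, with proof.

(⇒) fails and (⇐) fails.

(→) This fails: take s = 25. Then 25 ≡ 25 (mod 35), but 25² = 625 ≡ 30 (mod 35), not 0.

(←) This fails: take s = 0. Then 0² = 0 ≡ 0 (mod 35), yet 0 ≡ 0 (mod 35), not 25.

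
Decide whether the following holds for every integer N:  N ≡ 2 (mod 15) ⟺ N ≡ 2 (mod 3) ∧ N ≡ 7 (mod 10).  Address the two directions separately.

(←) If N ≡ 2 (mod 3) and N ≡ 7 (mod 10), then by the Chinese remainder theorem N ≡ 17 (mod 30). Since 17 ≡ 2 (mod 15) and 15 ∣ 30, we get N ≡ 2 (mod 15).

(→) This fails: N = 2 gives 2 ≡ 2 (mod 15) but 2 ≡ 2 (mod 10), so the conjunction on the right does not hold.

(⇒) fails; (⇐) holds.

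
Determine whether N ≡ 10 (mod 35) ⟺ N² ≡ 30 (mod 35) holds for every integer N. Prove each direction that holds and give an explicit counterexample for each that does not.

(⟹) Suppose N ≡ 10 (mod 35). Write N = 35j + 10. Then (35j + 10)² = 1225j² + 700j + 100 = 35(35j² + 20j + 2) + 30, so N² ≡ 30 (mod 35).

(⟸) This fails: take N = 25. Then 25² = 625 ≡ 30 (mod 35), yet 25 ≡ 25 (mod 35), not 10.

Only the forward direction holds.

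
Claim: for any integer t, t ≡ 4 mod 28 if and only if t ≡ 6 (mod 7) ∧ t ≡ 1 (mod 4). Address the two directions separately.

(⟹) This fails: t = 4 gives 4 ≡ 4 (mod 28) but 4 ≡ 4 (mod 7), so the conjunction on the right does not hold.

(⟸) This fails: t = 13 satisfies both congruences on the right (13 ≡ 6 mod 7 and 13 ≡ 1 mod 4) yet 13 ≡ 13 (mod 28), not 4.

(⇒) fails and (⇐) fails.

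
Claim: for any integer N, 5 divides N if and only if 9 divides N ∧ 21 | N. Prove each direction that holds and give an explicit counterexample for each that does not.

(→) This fails: take N = 5. Certainly 5 ∣ 5, but 9 ∤ 5.

(←) This fails: take N = 63. Both 9 ∣ 63 and 21 ∣ 63, yet 63 is not a multiple of 5 (since 63 = 12·5 + 3), so 5 ∤ 63.

Both directions fail.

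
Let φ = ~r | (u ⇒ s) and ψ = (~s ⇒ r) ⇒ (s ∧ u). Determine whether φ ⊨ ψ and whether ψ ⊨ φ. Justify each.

Not equivalent: only (⇐) holds.

(⟸) Assume the antecedent. If r is true, the antecedent forces (r = T, u = T, s = T), and ~r | (u ⇒ s) holds there. If r is false, ~r | (u ⇒ s) reduces to true regardless of the other variables. Either way ~r | (u ⇒ s) holds.

(⟹) This fails. Under r = T, u = F, s = F, the left side is true but the right side is false.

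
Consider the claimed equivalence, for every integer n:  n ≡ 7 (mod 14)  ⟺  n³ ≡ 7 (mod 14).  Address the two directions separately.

Forward direction. Suppose n ≡ 7 (mod 14). Write n = 14j + 7. Then (14j + 7)³ = 2744j³ + 4116j² + 2058j + 343 = 14(196j³ + 294j² + 147j + 24) + 7, so n³ ≡ 7 (mod 14).

Converse. Suppose n³ ≡ 7 (mod 14). The only residue r in {0, …, 13} with r³ ≡ 7 (mod 14) is r = 7, so n ≡ 7 (mod 14).

Both directions hold; the statement is true.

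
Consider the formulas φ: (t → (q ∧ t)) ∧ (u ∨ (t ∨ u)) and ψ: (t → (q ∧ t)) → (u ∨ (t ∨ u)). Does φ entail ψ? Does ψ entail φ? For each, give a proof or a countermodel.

Converse. This fails. Under q = F, u = F, t = T, the left side is false but the right side is true.

Forward direction. Assume the antecedent. If u is true, (t → (q ∧ t)) → (u ∨ (t ∨ u)) reduces to true regardless of the other variables. If u is false, the antecedent forces (q = T, u = F, t = T), and (t → (q ∧ t)) → (u ∨ (t ∨ u)) holds there. Either way (t → (q ∧ t)) → (u ∨ (t ∨ u)) holds.

Not equivalent: only (⇒) holds.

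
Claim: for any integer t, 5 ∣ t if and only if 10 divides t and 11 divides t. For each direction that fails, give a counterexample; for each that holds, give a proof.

Not equivalent: only (⇐) holds.

[⇐] Suppose 10 ∣ t and 11 ∣ t. Any common multiple of 10 and 11 is a multiple of their lcm; here gcd(10, 11) = 1, so lcm(10, 11) = 10·11 = 110, so 110 ∣ t. Since 5 ∣ 110, it follows that 5 ∣ t.

[⇒] This fails: take t = 5. Certainly 5 ∣ 5, but 10 ∤ 5.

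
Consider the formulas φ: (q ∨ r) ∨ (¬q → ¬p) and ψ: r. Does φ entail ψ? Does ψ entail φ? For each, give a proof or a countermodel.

Only the reverse direction holds.

(⇐) Assume the antecedent. If q is true, (q ∨ r) ∨ (¬q → ¬p) reduces to true regardless of the other variables. If q is false, the antecedent forces (q = F, r = T, p = F) or (q = F, r = T, p = T), and (q ∨ r) ∨ (¬q → ¬p) holds there. Either way (q ∨ r) ∨ (¬q → ¬p) holds.

(⇒) This fails. Under q = F, r = F, p = F, the left side is true but the right side is false.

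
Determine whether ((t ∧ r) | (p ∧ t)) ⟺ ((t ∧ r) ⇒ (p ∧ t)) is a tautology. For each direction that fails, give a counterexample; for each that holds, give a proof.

(⟹) This fails. Under r = T, t = T, p = F, the left side is true but the right side is false.

(⟸) This fails. Under r = F, t = F, p = F, the left side is false but the right side is true.

(⇒) fails and (⇐) fails.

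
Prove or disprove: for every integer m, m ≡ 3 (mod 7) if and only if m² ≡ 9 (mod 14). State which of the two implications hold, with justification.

(⟹) This fails: take m = 10. Then 10 ≡ 3 (mod 7), but 10² = 100 ≡ 2 (mod 14), not 9.

(⟸) This fails: take m = 11. Then 11² = 121 ≡ 9 (mod 14), yet 11 ≡ 4 (mod 7), not 3.

Neither direction holds.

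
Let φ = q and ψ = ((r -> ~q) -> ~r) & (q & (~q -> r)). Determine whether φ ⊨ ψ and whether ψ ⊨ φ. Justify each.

(→) Assume the antecedent. If r is true, the antecedent forces (r = T, q = T), and the consequent holds there. If r is false, the antecedent forces (r = F, q = T), and the consequent holds there. Either way the consequent holds.

(←) Assume the antecedent. If r is true, the antecedent forces (r = T, q = T), and q holds there. If r is false, the antecedent forces (r = F, q = T), and q holds there. Either way q holds.

Equivalent; both directions hold.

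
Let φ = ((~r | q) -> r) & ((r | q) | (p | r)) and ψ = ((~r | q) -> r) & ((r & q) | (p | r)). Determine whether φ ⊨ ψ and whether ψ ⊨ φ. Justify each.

Converse. Assume the antecedent. If q is true, the antecedent forces (q = T, p = F, r = T) or (q = T, p = T, r = T), and the consequent holds there. If q is false, the antecedent forces (q = F, p = F, r = T) or (q = F, p = T, r = T), and the consequent holds there. Either way the consequent holds.

Forward direction. Assume the antecedent. If q is true, the antecedent forces (q = T, p = F, r = T) or (q = T, p = T, r = T), and the consequent holds there. If q is false, the antecedent forces (q = F, p = F, r = T) or (q = F, p = T, r = T), and the consequent holds there. Either way the consequent holds.

Both directions hold; the statement is true.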